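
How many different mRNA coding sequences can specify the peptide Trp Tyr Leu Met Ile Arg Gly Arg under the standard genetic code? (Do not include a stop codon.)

5184

Trp: 1 codon.
Tyr: 2 codons.
Leu: 6 codons.
Met: 1 codon.
Ile: 3 codons.
Arg: 6 codons.
Gly: 4 codons.
Arg: 6 codons.
1 × 2 × 6 × 1 × 3 × 6 × 4 × 6 = 5184.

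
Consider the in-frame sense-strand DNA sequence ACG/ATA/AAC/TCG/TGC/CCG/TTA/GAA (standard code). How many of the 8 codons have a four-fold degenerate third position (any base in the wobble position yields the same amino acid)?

Codon 1 ACG (Thr): third position 4-fold.
Codon 2 ATA (Ile): third position 3-fold.
Codon 3 AAC (Asn): third position 2-fold.
Codon 4 TCG (Ser): third position 4-fold.
Codon 5 TGC (Cys): third position 2-fold.
Codon 6 CCG (Pro): third position 4-fold.
Codon 7 TTA (Leu): third position 2-fold.
Codon 8 GAA (Glu): third position 2-fold.
Four-fold degenerate third positions: 3.

3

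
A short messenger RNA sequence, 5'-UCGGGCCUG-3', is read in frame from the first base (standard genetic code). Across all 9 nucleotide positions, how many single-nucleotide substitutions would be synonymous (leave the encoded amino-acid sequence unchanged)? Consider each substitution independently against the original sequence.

Codon 1 (UCG, Ser): 3 synonymous substitutions.
Codon 2 (GGC, Gly): 3 synonymous substitutions.
Codon 3 (CUG, Leu): 4 synonymous substitutions.
Total: 3 + 3 + 4 = 10.

10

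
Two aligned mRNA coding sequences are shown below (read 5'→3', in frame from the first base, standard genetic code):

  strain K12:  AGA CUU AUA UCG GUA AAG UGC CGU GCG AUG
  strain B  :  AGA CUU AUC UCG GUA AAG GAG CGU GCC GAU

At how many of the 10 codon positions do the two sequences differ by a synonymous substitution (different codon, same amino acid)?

2

Codon 1: AGA Arg / AGA Arg — identical.
Codon 2: CUU Leu / CUU Leu — identical.
Codon 3: AUA Ile / AUC Ile — synonymous.
Codon 4: UCG Ser / UCG Ser — identical.
Codon 5: GUA Val / GUA Val — identical.
Codon 6: AAG Lys / AAG Lys — identical.
Codon 7: UGC Cys / GAG Glu — nonsynonymous.
Codon 8: CGU Arg / CGU Arg — identical.
Codon 9: GCG Ala / GCC Ala — synonymous.
Codon 10: AUG Met / GAU Asp — nonsynonymous.
Synonymous differences: 2.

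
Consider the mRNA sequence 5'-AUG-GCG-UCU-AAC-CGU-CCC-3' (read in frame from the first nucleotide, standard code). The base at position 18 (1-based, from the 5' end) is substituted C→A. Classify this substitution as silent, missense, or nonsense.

Position 18 falls in codon 6: CCC → Pro.
After the substitution the codon is CCA → Pro.
Both encode Pro, so the change is synonymous.

silent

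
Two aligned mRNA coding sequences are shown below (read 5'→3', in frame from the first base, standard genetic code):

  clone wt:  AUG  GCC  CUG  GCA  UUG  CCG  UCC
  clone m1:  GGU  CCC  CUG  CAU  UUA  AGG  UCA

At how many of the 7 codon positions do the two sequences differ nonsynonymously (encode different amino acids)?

4

Codon 1: AUG Met / GGU Gly — nonsynonymous.
Codon 2: GCC Ala / CCC Pro — nonsynonymous.
Codon 3: CUG Leu / CUG Leu — identical.
Codon 4: GCA Ala / CAU His — nonsynonymous.
Codon 5: UUG Leu / UUA Leu — synonymous.
Codon 6: CCG Pro / AGG Arg — nonsynonymous.
Codon 7: UCC Ser / UCA Ser — synonymous.
Nonsynonymous differences: 4.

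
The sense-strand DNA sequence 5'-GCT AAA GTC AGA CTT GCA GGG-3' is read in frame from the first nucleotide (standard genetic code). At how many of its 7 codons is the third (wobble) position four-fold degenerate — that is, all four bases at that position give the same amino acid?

Codon 1 GCT (Ala): third position 4-fold.
Codon 2 AAA (Lys): third position 2-fold.
Codon 3 GTC (Val): third position 4-fold.
Codon 4 AGA (Arg): third position 2-fold.
Codon 5 CTT (Leu): third position 4-fold.
Codon 6 GCA (Ala): third position 4-fold.
Codon 7 GGG (Gly): third position 4-fold.
Four-fold degenerate third positions: 5.

5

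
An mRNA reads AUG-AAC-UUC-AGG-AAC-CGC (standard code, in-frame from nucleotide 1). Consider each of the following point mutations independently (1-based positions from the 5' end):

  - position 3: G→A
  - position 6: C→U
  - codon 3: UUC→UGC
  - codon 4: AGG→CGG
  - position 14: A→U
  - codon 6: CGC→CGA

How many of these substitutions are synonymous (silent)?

Codon 1: AUG (Met) → AUA (Ile) — missense.
Codon 2: AAC (Asn) → AAU (Asn) — synonymous.
Codon 3: UUC (Phe) → UGC (Cys) — missense.
Codon 4: AGG (Arg) → CGG (Arg) — synonymous.
Codon 5: AAC (Asn) → AUC (Ile) — missense.
Codon 6: CGC (Arg) → CGA (Arg) — synonymous.
Synonymous: 3 of 6.

3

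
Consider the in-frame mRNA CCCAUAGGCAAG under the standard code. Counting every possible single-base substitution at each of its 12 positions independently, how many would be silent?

9

Codon 1 (CCC, Pro): 3 synonymous substitutions.
Codon 2 (AUA, Ile): 2 synonymous substitutions.
Codon 3 (GGC, Gly): 3 synonymous substitutions.
Codon 4 (AAG, Lys): 1 synonymous substitution.
Total: 3 + 2 + 3 + 1 = 9.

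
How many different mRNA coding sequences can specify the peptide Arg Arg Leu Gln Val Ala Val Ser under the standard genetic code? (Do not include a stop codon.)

165888

Arg: 6 codons.
Arg: 6 codons.
Leu: 6 codons.
Gln: 2 codons.
Val: 4 codons.
Ala: 4 codons.
Val: 4 codons.
Ser: 6 codons.
6 × 6 × 6 × 2 × 4 × 4 × 4 × 6 = 165888.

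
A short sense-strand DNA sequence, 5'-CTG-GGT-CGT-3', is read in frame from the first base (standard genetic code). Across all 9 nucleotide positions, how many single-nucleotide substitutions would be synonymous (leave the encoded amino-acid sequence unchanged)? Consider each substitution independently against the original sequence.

10

Codon 1 (CTG, Leu): 4 synonymous substitutions.
Codon 2 (GGT, Gly): 3 synonymous substitutions.
Codon 3 (CGT, Arg): 3 synonymous substitutions.
Total: 4 + 3 + 3 = 10.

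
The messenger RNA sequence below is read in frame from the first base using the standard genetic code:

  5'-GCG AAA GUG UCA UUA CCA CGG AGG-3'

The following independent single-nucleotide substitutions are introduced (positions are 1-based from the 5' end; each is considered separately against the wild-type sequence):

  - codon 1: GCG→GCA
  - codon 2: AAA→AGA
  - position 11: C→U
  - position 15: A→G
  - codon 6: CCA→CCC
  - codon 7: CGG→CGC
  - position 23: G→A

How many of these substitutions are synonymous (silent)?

Codon 1: GCG (Ala) → GCA (Ala) — synonymous.
Codon 2: AAA (Lys) → AGA (Arg) — missense.
Codon 4: UCA (Ser) → UUA (Leu) — missense.
Codon 5: UUA (Leu) → UUG (Leu) — synonymous.
Codon 6: CCA (Pro) → CCC (Pro) — synonymous.
Codon 7: CGG (Arg) → CGC (Arg) — synonymous.
Codon 8: AGG (Arg) → AAG (Lys) — missense.
Synonymous: 4 of 7.

4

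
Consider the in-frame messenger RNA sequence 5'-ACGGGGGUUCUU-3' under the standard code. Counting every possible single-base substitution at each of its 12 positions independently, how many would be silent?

Codon 1 (ACG, Thr): 3 synonymous substitutions.
Codon 2 (GGG, Gly): 3 synonymous substitutions.
Codon 3 (GUU, Val): 3 synonymous substitutions.
Codon 4 (CUU, Leu): 3 synonymous substitutions.
Total: 3 + 3 + 3 + 3 = 12.

12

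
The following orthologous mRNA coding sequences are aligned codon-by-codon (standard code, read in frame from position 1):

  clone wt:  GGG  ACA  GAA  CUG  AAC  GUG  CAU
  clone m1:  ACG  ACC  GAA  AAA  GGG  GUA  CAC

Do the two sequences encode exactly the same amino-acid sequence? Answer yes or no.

Codon 1: GGG Gly / ACG Thr — nonsynonymous.
Codon 2: ACA Thr / ACC Thr — synonymous.
Codon 3: GAA Glu / GAA Glu — identical.
Codon 4: CUG Leu / AAA Lys — nonsynonymous.
Codon 5: AAC Asn / GGG Gly — nonsynonymous.
Codon 6: GUG Val / GUA Val — synonymous.
Codon 7: CAU His / CAC His — synonymous.
Nonsynonymous differences: 3 → different protein.

no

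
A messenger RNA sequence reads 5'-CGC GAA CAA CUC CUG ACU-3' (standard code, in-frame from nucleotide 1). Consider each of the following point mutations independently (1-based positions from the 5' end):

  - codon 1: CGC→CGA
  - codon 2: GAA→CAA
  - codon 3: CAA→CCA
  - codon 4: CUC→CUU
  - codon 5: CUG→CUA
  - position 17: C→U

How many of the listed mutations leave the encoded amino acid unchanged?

Codon 1: CGC (Arg) → CGA (Arg) — synonymous.
Codon 2: GAA (Glu) → CAA (Gln) — missense.
Codon 3: CAA (Gln) → CCA (Pro) — missense.
Codon 4: CUC (Leu) → CUU (Leu) — synonymous.
Codon 5: CUG (Leu) → CUA (Leu) — synonymous.
Codon 6: ACU (Thr) → AUU (Ile) — missense.
Synonymous: 3 of 6.

3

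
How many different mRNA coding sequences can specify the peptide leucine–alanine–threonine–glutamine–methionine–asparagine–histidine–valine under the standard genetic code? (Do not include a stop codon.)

3072

Leu: 6 codons.
Ala: 4 codons.
Thr: 4 codons.
Gln: 2 codons.
Met: 1 codon.
Asn: 2 codons.
His: 2 codons.
Val: 4 codons.
6 × 4 × 4 × 2 × 1 × 2 × 2 × 4 = 3072.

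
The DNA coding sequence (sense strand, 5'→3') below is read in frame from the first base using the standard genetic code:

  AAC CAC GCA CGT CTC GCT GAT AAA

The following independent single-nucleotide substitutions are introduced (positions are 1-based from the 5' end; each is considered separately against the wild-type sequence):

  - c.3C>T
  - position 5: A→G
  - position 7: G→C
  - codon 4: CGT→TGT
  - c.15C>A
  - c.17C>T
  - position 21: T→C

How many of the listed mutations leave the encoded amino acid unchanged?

3

Codon 1: AAC (Asn) → AAT (Asn) — synonymous.
Codon 2: CAC (His) → CGC (Arg) — missense.
Codon 3: GCA (Ala) → CCA (Pro) — missense.
Codon 4: CGT (Arg) → TGT (Cys) — missense.
Codon 5: CTC (Leu) → CTA (Leu) — synonymous.
Codon 6: GCT (Ala) → GTT (Val) — missense.
Codon 7: GAT (Asp) → GAC (Asp) — synonymous.
Synonymous: 3 of 7.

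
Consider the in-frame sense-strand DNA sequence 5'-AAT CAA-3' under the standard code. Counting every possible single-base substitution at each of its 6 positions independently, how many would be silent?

Codon 1 (AAT, Asn): 1 synonymous substitution.
Codon 2 (CAA, Gln): 1 synonymous substitution.
Total: 1 + 1 = 2.

2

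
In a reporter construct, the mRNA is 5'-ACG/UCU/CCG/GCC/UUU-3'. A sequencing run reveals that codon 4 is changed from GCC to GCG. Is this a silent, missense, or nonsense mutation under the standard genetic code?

silent

Position 12 falls in codon 4: GCC → Ala.
After the substitution the codon is GCG → Ala.
Both encode Ala, so the change is synonymous.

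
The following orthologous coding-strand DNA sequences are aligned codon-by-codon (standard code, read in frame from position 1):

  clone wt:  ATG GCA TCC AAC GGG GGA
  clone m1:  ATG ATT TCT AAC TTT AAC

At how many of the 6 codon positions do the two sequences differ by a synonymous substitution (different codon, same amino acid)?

Codon 1: ATG Met / ATG Met — identical.
Codon 2: GCA Ala / ATT Ile — nonsynonymous.
Codon 3: TCC Ser / TCT Ser — synonymous.
Codon 4: AAC Asn / AAC Asn — identical.
Codon 5: GGG Gly / TTT Phe — nonsynonymous.
Codon 6: GGA Gly / AAC Asn — nonsynonymous.
Synonymous differences: 1.

1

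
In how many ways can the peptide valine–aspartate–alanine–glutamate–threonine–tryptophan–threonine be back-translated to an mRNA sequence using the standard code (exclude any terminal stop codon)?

Val: 4 codons.
Asp: 2 codons.
Ala: 4 codons.
Glu: 2 codons.
Thr: 4 codons.
Trp: 1 codon.
Thr: 4 codons.
4 × 2 × 4 × 2 × 4 × 1 × 4 = 1024.

1024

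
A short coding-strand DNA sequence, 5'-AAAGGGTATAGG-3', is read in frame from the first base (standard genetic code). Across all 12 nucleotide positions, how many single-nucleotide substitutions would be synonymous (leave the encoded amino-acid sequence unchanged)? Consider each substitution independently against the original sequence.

Codon 1 (AAA, Lys): 1 synonymous substitution.
Codon 2 (GGG, Gly): 3 synonymous substitutions.
Codon 3 (TAT, Tyr): 1 synonymous substitution.
Codon 4 (AGG, Arg): 2 synonymous substitutions.
Total: 1 + 3 + 1 + 2 = 7.

7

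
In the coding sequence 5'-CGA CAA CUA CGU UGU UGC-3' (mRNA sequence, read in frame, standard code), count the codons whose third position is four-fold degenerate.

3

Codon 1 CGA (Arg): third position 4-fold.
Codon 2 CAA (Gln): third position 2-fold.
Codon 3 CUA (Leu): third position 4-fold.
Codon 4 CGU (Arg): third position 4-fold.
Codon 5 UGU (Cys): third position 2-fold.
Codon 6 UGC (Cys): third position 2-fold.
Four-fold degenerate third positions: 3.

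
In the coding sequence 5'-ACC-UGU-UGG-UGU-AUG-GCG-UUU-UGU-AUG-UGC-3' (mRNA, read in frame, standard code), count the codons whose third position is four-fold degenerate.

Codon 1 ACC (Thr): third position 4-fold.
Codon 2 UGU (Cys): third position 2-fold.
Codon 3 UGG (Trp): third position 1-fold.
Codon 4 UGU (Cys): third position 2-fold.
Codon 5 AUG (Met): third position 1-fold.
Codon 6 GCG (Ala): third position 4-fold.
Codon 7 UUU (Phe): third position 2-fold.
Codon 8 UGU (Cys): third position 2-fold.
Codon 9 AUG (Met): third position 1-fold.
Codon 10 UGC (Cys): third position 2-fold.
Four-fold degenerate third positions: 2.

2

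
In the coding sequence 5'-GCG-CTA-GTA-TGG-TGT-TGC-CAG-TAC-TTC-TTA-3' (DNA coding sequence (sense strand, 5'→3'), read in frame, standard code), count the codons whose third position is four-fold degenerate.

Codon 1 GCG (Ala): third position 4-fold.
Codon 2 CTA (Leu): third position 4-fold.
Codon 3 GTA (Val): third position 4-fold.
Codon 4 TGG (Trp): third position 1-fold.
Codon 5 TGT (Cys): third position 2-fold.
Codon 6 TGC (Cys): third position 2-fold.
Codon 7 CAG (Gln): third position 2-fold.
Codon 8 TAC (Tyr): third position 2-fold.
Codon 9 TTC (Phe): third position 2-fold.
Codon 10 TTA (Leu): third position 2-fold.
Four-fold degenerate third positions: 3.

3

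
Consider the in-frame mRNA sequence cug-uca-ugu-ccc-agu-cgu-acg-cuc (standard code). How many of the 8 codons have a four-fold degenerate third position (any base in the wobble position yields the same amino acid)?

Codon 1 CUG (Leu): third position 4-fold.
Codon 2 UCA (Ser): third position 4-fold.
Codon 3 UGU (Cys): third position 2-fold.
Codon 4 CCC (Pro): third position 4-fold.
Codon 5 AGU (Ser): third position 2-fold.
Codon 6 CGU (Arg): third position 4-fold.
Codon 7 ACG (Thr): third position 4-fold.
Codon 8 CUC (Leu): third position 4-fold.
Four-fold degenerate third positions: 6.

6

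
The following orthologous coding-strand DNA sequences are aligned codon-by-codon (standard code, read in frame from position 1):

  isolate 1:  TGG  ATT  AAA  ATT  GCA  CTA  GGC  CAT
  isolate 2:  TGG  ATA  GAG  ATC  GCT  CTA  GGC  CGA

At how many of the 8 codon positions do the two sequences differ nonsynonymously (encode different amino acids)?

Codon 1: TGG Trp / TGG Trp — identical.
Codon 2: ATT Ile / ATA Ile — synonymous.
Codon 3: AAA Lys / GAG Glu — nonsynonymous.
Codon 4: ATT Ile / ATC Ile — synonymous.
Codon 5: GCA Ala / GCT Ala — synonymous.
Codon 6: CTA Leu / CTA Leu — identical.
Codon 7: GGC Gly / GGC Gly — identical.
Codon 8: CAT His / CGA Arg — nonsynonymous.
Nonsynonymous differences: 2.

2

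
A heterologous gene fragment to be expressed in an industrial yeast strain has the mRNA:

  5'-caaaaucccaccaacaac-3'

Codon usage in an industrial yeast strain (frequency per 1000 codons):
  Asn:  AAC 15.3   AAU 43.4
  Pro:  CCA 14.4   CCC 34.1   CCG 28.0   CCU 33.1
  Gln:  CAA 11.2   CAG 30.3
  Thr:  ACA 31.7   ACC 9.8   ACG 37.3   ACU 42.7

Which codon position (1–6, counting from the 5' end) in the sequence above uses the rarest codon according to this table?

4

Codon 1 CAA (Gln): 11.2 per 1000.
Codon 2 AAU (Asn): 43.4 per 1000.
Codon 3 CCC (Pro): 34.1 per 1000.
Codon 4 ACC (Thr): 9.8 per 1000.
Codon 5 AAC (Asn): 15.3 per 1000.
Codon 6 AAC (Asn): 15.3 per 1000.
Lowest frequency is 9.8 at codon 4.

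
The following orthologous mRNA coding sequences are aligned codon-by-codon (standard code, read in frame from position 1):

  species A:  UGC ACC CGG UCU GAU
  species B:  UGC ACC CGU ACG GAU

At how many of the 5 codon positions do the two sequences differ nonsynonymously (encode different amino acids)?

Codon 1: UGC Cys / UGC Cys — identical.
Codon 2: ACC Thr / ACC Thr — identical.
Codon 3: CGG Arg / CGU Arg — synonymous.
Codon 4: UCU Ser / ACG Thr — nonsynonymous.
Codon 5: GAU Asp / GAU Asp — identical.
Nonsynonymous differences: 1.

1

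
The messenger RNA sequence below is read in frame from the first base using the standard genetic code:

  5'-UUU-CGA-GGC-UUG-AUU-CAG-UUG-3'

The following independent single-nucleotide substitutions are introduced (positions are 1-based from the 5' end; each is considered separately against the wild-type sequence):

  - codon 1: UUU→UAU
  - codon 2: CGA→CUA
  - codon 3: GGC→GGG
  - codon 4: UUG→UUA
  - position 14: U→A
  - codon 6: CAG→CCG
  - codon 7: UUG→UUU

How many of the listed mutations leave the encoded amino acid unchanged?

2

Codon 1: UUU (Phe) → UAU (Tyr) — missense.
Codon 2: CGA (Arg) → CUA (Leu) — missense.
Codon 3: GGC (Gly) → GGG (Gly) — synonymous.
Codon 4: UUG (Leu) → UUA (Leu) — synonymous.
Codon 5: AUU (Ile) → AAU (Asn) — missense.
Codon 6: CAG (Gln) → CCG (Pro) — missense.
Codon 7: UUG (Leu) → UUU (Phe) — missense.
Synonymous: 2 of 7.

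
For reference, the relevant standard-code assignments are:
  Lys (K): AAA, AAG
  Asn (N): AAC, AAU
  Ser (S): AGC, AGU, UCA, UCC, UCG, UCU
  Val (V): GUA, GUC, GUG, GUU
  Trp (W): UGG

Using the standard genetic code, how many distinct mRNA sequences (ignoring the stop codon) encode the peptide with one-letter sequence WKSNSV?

Trp: 1 codon.
Lys: 2 codons.
Ser: 6 codons.
Asn: 2 codons.
Ser: 6 codons.
Val: 4 codons.
1 × 2 × 6 × 2 × 6 × 4 = 576.

576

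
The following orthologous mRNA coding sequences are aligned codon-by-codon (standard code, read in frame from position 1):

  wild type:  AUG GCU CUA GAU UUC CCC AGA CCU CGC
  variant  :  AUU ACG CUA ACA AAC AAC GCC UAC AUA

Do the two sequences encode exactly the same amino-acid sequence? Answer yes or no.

no

Codon 1: AUG Met / AUU Ile — nonsynonymous.
Codon 2: GCU Ala / ACG Thr — nonsynonymous.
Codon 3: CUA Leu / CUA Leu — identical.
Codon 4: GAU Asp / ACA Thr — nonsynonymous.
Codon 5: UUC Phe / AAC Asn — nonsynonymous.
Codon 6: CCC Pro / AAC Asn — nonsynonymous.
Codon 7: AGA Arg / GCC Ala — nonsynonymous.
Codon 8: CCU Pro / UAC Tyr — nonsynonymous.
Codon 9: CGC Arg / AUA Ile — nonsynonymous.
Nonsynonymous differences: 8 → different protein.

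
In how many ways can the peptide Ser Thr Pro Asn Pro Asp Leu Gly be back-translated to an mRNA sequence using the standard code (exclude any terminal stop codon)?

Ser: 6 codons.
Thr: 4 codons.
Pro: 4 codons.
Asn: 2 codons.
Pro: 4 codons.
Asp: 2 codons.
Leu: 6 codons.
Gly: 4 codons.
6 × 4 × 4 × 2 × 4 × 2 × 6 × 4 = 36864.

36864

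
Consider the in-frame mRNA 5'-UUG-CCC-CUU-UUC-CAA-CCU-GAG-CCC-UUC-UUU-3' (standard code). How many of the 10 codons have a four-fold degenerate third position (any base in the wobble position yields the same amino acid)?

4

Codon 1 UUG (Leu): third position 2-fold.
Codon 2 CCC (Pro): third position 4-fold.
Codon 3 CUU (Leu): third position 4-fold.
Codon 4 UUC (Phe): third position 2-fold.
Codon 5 CAA (Gln): third position 2-fold.
Codon 6 CCU (Pro): third position 4-fold.
Codon 7 GAG (Glu): third position 2-fold.
Codon 8 CCC (Pro): third position 4-fold.
Codon 9 UUC (Phe): third position 2-fold.
Codon 10 UUU (Phe): third position 2-fold.
Four-fold degenerate third positions: 4.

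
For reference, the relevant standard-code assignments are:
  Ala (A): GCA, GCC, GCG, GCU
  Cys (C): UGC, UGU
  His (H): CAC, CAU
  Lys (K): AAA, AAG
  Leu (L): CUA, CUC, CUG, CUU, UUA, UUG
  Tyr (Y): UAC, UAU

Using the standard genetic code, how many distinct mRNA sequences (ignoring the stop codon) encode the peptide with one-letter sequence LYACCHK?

Leu: 6 codons.
Tyr: 2 codons.
Ala: 4 codons.
Cys: 2 codons.
Cys: 2 codons.
His: 2 codons.
Lys: 2 codons.
6 × 2 × 4 × 2 × 2 × 2 × 2 = 768.

768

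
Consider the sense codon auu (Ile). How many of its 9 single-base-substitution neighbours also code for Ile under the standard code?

2

Position 1: none → 0 synonymous.
Position 2: none → 0 synonymous.
Position 3: AUC, AUA → 2 synonymous.
Total: 0 + 0 + 2 = 2.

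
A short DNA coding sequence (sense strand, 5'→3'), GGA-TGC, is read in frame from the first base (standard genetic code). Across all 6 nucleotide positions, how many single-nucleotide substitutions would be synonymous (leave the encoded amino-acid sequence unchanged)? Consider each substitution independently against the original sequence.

4

Codon 1 (GGA, Gly): 3 synonymous substitutions.
Codon 2 (TGC, Cys): 1 synonymous substitution.
Total: 3 + 1 = 4.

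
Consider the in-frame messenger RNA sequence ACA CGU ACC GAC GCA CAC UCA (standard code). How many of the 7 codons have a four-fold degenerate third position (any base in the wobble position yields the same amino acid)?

Codon 1 ACA (Thr): third position 4-fold.
Codon 2 CGU (Arg): third position 4-fold.
Codon 3 ACC (Thr): third position 4-fold.
Codon 4 GAC (Asp): third position 2-fold.
Codon 5 GCA (Ala): third position 4-fold.
Codon 6 CAC (His): third position 2-fold.
Codon 7 UCA (Ser): third position 4-fold.
Four-fold degenerate third positions: 5.

5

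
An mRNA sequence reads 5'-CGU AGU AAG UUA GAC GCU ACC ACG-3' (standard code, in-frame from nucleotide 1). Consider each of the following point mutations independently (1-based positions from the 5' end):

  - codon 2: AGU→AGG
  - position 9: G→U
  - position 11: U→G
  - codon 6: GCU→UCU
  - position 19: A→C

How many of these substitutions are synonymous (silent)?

0

Codon 2: AGU (Ser) → AGG (Arg) — missense.
Codon 3: AAG (Lys) → AAU (Asn) — missense.
Codon 4: UUA (Leu) → UGA (Stop) — nonsense.
Codon 6: GCU (Ala) → UCU (Ser) — missense.
Codon 7: ACC (Thr) → CCC (Pro) — missense.
Synonymous: 0 of 5.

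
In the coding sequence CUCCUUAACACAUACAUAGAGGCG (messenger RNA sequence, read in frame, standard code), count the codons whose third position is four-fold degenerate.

Codon 1 CUC (Leu): third position 4-fold.
Codon 2 CUU (Leu): third position 4-fold.
Codon 3 AAC (Asn): third position 2-fold.
Codon 4 ACA (Thr): third position 4-fold.
Codon 5 UAC (Tyr): third position 2-fold.
Codon 6 AUA (Ile): third position 3-fold.
Codon 7 GAG (Glu): third position 2-fold.
Codon 8 GCG (Ala): third position 4-fold.
Four-fold degenerate third positions: 4.

4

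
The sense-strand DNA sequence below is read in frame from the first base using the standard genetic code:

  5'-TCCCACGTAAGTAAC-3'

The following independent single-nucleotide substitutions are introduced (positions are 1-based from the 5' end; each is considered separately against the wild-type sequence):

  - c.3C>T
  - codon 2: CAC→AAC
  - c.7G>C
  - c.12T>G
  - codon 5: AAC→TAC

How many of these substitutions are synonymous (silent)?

1

Codon 1: TCC (Ser) → TCT (Ser) — synonymous.
Codon 2: CAC (His) → AAC (Asn) — missense.
Codon 3: GTA (Val) → CTA (Leu) — missense.
Codon 4: AGT (Ser) → AGG (Arg) — missense.
Codon 5: AAC (Asn) → TAC (Tyr) — missense.
Synonymous: 1 of 5.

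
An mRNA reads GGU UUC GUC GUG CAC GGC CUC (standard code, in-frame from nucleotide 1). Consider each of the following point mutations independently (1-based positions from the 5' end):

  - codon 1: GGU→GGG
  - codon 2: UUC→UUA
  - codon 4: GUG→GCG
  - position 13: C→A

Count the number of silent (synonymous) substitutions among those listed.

1

Codon 1: GGU (Gly) → GGG (Gly) — synonymous.
Codon 2: UUC (Phe) → UUA (Leu) — missense.
Codon 4: GUG (Val) → GCG (Ala) — missense.
Codon 5: CAC (His) → AAC (Asn) — missense.
Synonymous: 1 of 4.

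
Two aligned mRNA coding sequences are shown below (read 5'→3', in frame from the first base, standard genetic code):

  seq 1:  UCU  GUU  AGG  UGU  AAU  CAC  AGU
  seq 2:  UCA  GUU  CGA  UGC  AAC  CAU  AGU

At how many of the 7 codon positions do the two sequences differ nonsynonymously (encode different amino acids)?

0

Codon 1: UCU Ser / UCA Ser — synonymous.
Codon 2: GUU Val / GUU Val — identical.
Codon 3: AGG Arg / CGA Arg — synonymous.
Codon 4: UGU Cys / UGC Cys — synonymous.
Codon 5: AAU Asn / AAC Asn — synonymous.
Codon 6: CAC His / CAU His — synonymous.
Codon 7: AGU Ser / AGU Ser — identical.
Nonsynonymous differences: 0.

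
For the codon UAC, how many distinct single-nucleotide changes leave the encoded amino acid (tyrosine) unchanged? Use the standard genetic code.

1

Position 1: none → 0 synonymous.
Position 2: none → 0 synonymous.
Position 3: UAU → 1 synonymous.
Total: 0 + 0 + 1 = 1.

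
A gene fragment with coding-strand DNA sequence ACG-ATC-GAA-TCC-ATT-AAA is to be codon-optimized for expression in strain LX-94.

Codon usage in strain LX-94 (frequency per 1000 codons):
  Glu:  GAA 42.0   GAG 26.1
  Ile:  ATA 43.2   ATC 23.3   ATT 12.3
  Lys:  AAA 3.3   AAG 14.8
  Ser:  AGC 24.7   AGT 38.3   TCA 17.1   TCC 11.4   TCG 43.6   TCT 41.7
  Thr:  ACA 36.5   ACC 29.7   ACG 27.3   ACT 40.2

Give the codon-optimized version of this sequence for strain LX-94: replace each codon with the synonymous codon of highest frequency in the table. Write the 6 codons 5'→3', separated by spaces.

ACT ATA GAA TCG ATA AAG

Codon 1 (Thr): best is ACT at 40.2.
Codon 2 (Ile): best is ATA at 43.2.
Codon 3 (Glu): best is GAA at 42.0.
Codon 4 (Ser): best is TCG at 43.6.
Codon 5 (Ile): best is ATA at 43.2.
Codon 6 (Lys): best is AAG at 14.8.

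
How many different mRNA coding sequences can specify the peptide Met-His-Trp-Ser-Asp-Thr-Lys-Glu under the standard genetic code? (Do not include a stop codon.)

Met: 1 codon.
His: 2 codons.
Trp: 1 codon.
Ser: 6 codons.
Asp: 2 codons.
Thr: 4 codons.
Lys: 2 codons.
Glu: 2 codons.
1 × 2 × 1 × 6 × 2 × 4 × 2 × 2 = 384.

384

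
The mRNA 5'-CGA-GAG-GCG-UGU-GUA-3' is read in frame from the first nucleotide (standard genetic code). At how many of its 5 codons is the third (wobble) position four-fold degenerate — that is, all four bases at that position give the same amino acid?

Codon 1 CGA (Arg): third position 4-fold.
Codon 2 GAG (Glu): third position 2-fold.
Codon 3 GCG (Ala): third position 4-fold.
Codon 4 UGU (Cys): third position 2-fold.
Codon 5 GUA (Val): third position 4-fold.
Four-fold degenerate third positions: 3.

3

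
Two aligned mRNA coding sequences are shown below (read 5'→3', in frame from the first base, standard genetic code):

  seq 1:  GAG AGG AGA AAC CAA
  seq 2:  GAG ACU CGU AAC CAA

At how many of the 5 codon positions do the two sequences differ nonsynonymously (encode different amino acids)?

Codon 1: GAG Glu / GAG Glu — identical.
Codon 2: AGG Arg / ACU Thr — nonsynonymous.
Codon 3: AGA Arg / CGU Arg — synonymous.
Codon 4: AAC Asn / AAC Asn — identical.
Codon 5: CAA Gln / CAA Gln — identical.
Nonsynonymous differences: 1.

1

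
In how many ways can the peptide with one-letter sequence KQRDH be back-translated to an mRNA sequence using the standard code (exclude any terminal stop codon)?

Lys: 2 codons.
Gln: 2 codons.
Arg: 6 codons.
Asp: 2 codons.
His: 2 codons.
2 × 2 × 6 × 2 × 2 = 96.

96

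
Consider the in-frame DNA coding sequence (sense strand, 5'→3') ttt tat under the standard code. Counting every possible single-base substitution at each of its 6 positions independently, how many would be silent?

2

Codon 1 (TTT, Phe): 1 synonymous substitution.
Codon 2 (TAT, Tyr): 1 synonymous substitution.
Total: 1 + 1 = 2.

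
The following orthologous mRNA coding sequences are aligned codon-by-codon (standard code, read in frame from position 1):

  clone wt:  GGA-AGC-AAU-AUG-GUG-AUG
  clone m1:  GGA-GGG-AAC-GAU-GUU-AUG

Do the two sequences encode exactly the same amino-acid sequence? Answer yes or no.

no

Codon 1: GGA Gly / GGA Gly — identical.
Codon 2: AGC Ser / GGG Gly — nonsynonymous.
Codon 3: AAU Asn / AAC Asn — synonymous.
Codon 4: AUG Met / GAU Asp — nonsynonymous.
Codon 5: GUG Val / GUU Val — synonymous.
Codon 6: AUG Met / AUG Met — identical.
Nonsynonymous differences: 2 → different protein.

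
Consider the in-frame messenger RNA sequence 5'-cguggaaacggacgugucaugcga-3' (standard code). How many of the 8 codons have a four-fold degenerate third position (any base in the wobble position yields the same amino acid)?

Codon 1 CGU (Arg): third position 4-fold.
Codon 2 GGA (Gly): third position 4-fold.
Codon 3 AAC (Asn): third position 2-fold.
Codon 4 GGA (Gly): third position 4-fold.
Codon 5 CGU (Arg): third position 4-fold.
Codon 6 GUC (Val): third position 4-fold.
Codon 7 AUG (Met): third position 1-fold.
Codon 8 CGA (Arg): third position 4-fold.
Four-fold degenerate third positions: 6.

6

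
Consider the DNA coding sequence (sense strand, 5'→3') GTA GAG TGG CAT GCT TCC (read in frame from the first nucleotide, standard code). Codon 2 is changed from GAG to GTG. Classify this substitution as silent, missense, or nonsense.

Position 5 falls in codon 2: GAG → Glu.
After the substitution the codon is GTG → Val.
Glu ≠ Val, so this is a missense mutation.

missense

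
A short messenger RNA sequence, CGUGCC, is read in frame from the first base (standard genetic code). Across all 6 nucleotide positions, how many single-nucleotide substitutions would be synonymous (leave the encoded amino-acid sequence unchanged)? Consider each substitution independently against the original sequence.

6

Codon 1 (CGU, Arg): 3 synonymous substitutions.
Codon 2 (GCC, Ala): 3 synonymous substitutions.
Total: 3 + 3 = 6.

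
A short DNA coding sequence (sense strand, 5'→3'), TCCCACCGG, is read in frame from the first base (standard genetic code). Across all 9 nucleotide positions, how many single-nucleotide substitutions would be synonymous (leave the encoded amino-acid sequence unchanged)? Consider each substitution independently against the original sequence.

8

Codon 1 (TCC, Ser): 3 synonymous substitutions.
Codon 2 (CAC, His): 1 synonymous substitution.
Codon 3 (CGG, Arg): 4 synonymous substitutions.
Total: 3 + 1 + 4 = 8.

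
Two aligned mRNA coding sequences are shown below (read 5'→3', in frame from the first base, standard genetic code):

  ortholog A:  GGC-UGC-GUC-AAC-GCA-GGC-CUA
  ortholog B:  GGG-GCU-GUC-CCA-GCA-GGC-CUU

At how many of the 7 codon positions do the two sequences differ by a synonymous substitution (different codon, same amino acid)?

Codon 1: GGC Gly / GGG Gly — synonymous.
Codon 2: UGC Cys / GCU Ala — nonsynonymous.
Codon 3: GUC Val / GUC Val — identical.
Codon 4: AAC Asn / CCA Pro — nonsynonymous.
Codon 5: GCA Ala / GCA Ala — identical.
Codon 6: GGC Gly / GGC Gly — identical.
Codon 7: CUA Leu / CUU Leu — synonymous.
Synonymous differences: 2.

2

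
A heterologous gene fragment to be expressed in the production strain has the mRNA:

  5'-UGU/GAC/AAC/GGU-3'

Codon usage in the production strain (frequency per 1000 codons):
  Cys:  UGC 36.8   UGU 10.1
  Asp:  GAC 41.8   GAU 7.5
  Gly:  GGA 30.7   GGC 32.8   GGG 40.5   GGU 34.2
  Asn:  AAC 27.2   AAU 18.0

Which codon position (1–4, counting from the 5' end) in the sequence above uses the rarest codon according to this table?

1

Codon 1 UGU (Cys): 10.1 per 1000.
Codon 2 GAC (Asp): 41.8 per 1000.
Codon 3 AAC (Asn): 27.2 per 1000.
Codon 4 GGU (Gly): 34.2 per 1000.
Lowest frequency is 10.1 at codon 1.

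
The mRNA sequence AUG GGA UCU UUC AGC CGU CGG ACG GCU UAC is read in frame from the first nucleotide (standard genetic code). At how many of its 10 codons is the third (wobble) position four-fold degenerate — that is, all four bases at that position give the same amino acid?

6

Codon 1 AUG (Met): third position 1-fold.
Codon 2 GGA (Gly): third position 4-fold.
Codon 3 UCU (Ser): third position 4-fold.
Codon 4 UUC (Phe): third position 2-fold.
Codon 5 AGC (Ser): third position 2-fold.
Codon 6 CGU (Arg): third position 4-fold.
Codon 7 CGG (Arg): third position 4-fold.
Codon 8 ACG (Thr): third position 4-fold.
Codon 9 GCU (Ala): third position 4-fold.
Codon 10 UAC (Tyr): third position 2-fold.
Four-fold degenerate third positions: 6.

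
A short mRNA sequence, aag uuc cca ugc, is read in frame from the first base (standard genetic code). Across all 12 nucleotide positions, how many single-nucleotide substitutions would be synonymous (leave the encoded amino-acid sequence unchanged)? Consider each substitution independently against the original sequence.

Codon 1 (AAG, Lys): 1 synonymous substitution.
Codon 2 (UUC, Phe): 1 synonymous substitution.
Codon 3 (CCA, Pro): 3 synonymous substitutions.
Codon 4 (UGC, Cys): 1 synonymous substitution.
Total: 1 + 1 + 3 + 1 = 6.

6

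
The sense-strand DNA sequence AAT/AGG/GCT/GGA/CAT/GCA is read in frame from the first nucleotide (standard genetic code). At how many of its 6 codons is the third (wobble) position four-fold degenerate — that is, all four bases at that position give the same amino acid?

3

Codon 1 AAT (Asn): third position 2-fold.
Codon 2 AGG (Arg): third position 2-fold.
Codon 3 GCT (Ala): third position 4-fold.
Codon 4 GGA (Gly): third position 4-fold.
Codon 5 CAT (His): third position 2-fold.
Codon 6 GCA (Ala): third position 4-fold.
Four-fold degenerate third positions: 3.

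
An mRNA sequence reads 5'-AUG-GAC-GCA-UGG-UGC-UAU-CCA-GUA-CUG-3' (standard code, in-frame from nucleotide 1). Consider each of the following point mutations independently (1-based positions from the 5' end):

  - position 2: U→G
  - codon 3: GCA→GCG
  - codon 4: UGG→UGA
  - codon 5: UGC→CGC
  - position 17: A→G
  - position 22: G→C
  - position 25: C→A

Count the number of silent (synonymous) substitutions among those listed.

1

Codon 1: AUG (Met) → AGG (Arg) — missense.
Codon 3: GCA (Ala) → GCG (Ala) — synonymous.
Codon 4: UGG (Trp) → UGA (Stop) — nonsense.
Codon 5: UGC (Cys) → CGC (Arg) — missense.
Codon 6: UAU (Tyr) → UGU (Cys) — missense.
Codon 8: GUA (Val) → CUA (Leu) — missense.
Codon 9: CUG (Leu) → AUG (Met) — missense.
Synonymous: 1 of 7.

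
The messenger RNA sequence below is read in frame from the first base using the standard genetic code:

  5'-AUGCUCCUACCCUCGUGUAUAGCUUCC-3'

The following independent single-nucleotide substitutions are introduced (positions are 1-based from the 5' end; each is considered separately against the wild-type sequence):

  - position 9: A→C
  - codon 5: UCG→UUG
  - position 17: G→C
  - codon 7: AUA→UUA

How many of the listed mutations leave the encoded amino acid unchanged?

Codon 3: CUA (Leu) → CUC (Leu) — synonymous.
Codon 5: UCG (Ser) → UUG (Leu) — missense.
Codon 6: UGU (Cys) → UCU (Ser) — missense.
Codon 7: AUA (Ile) → UUA (Leu) — missense.
Synonymous: 1 of 4.

1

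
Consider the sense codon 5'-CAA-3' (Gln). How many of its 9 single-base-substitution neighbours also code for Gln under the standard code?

1

Position 1: none → 0 synonymous.
Position 2: none → 0 synonymous.
Position 3: CAG → 1 synonymous.
Total: 0 + 0 + 1 = 1.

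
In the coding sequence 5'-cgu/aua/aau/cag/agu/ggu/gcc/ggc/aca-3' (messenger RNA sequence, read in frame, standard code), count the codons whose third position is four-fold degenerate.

5

Codon 1 CGU (Arg): third position 4-fold.
Codon 2 AUA (Ile): third position 3-fold.
Codon 3 AAU (Asn): third position 2-fold.
Codon 4 CAG (Gln): third position 2-fold.
Codon 5 AGU (Ser): third position 2-fold.
Codon 6 GGU (Gly): third position 4-fold.
Codon 7 GCC (Ala): third position 4-fold.
Codon 8 GGC (Gly): third position 4-fold.
Codon 9 ACA (Thr): third position 4-fold.
Four-fold degenerate third positions: 5.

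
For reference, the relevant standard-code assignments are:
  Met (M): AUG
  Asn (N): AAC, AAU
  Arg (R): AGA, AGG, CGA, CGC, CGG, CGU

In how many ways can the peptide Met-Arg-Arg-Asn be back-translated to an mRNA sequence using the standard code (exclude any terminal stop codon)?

72

Met: 1 codon.
Arg: 6 codons.
Arg: 6 codons.
Asn: 2 codons.
1 × 6 × 6 × 2 = 72.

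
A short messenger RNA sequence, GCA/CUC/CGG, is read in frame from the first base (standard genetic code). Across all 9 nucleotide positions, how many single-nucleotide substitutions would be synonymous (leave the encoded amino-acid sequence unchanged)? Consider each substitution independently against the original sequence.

Codon 1 (GCA, Ala): 3 synonymous substitutions.
Codon 2 (CUC, Leu): 3 synonymous substitutions.
Codon 3 (CGG, Arg): 4 synonymous substitutions.
Total: 3 + 3 + 4 = 10.

10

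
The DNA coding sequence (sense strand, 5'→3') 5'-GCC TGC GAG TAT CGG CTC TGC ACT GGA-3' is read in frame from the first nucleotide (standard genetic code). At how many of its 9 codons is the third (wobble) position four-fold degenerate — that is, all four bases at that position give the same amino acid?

5

Codon 1 GCC (Ala): third position 4-fold.
Codon 2 TGC (Cys): third position 2-fold.
Codon 3 GAG (Glu): third position 2-fold.
Codon 4 TAT (Tyr): third position 2-fold.
Codon 5 CGG (Arg): third position 4-fold.
Codon 6 CTC (Leu): third position 4-fold.
Codon 7 TGC (Cys): third position 2-fold.
Codon 8 ACT (Thr): third position 4-fold.
Codon 9 GGA (Gly): third position 4-fold.
Four-fold degenerate third positions: 5.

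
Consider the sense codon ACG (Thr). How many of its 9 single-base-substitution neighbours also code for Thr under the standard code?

3

Position 1: none → 0 synonymous.
Position 2: none → 0 synonymous.
Position 3: ACU, ACC, ACA → 3 synonymous.
Total: 0 + 0 + 3 = 3.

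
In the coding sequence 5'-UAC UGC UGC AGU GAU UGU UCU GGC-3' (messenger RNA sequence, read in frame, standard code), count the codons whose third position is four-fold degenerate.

2

Codon 1 UAC (Tyr): third position 2-fold.
Codon 2 UGC (Cys): third position 2-fold.
Codon 3 UGC (Cys): third position 2-fold.
Codon 4 AGU (Ser): third position 2-fold.
Codon 5 GAU (Asp): third position 2-fold.
Codon 6 UGU (Cys): third position 2-fold.
Codon 7 UCU (Ser): third position 4-fold.
Codon 8 GGC (Gly): third position 4-fold.
Four-fold degenerate third positions: 2.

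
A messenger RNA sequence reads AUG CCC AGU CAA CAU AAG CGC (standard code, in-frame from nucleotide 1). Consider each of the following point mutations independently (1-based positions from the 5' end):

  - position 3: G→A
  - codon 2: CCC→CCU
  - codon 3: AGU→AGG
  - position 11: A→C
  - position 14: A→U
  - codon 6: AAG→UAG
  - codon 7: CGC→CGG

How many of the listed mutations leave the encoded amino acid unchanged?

2

Codon 1: AUG (Met) → AUA (Ile) — missense.
Codon 2: CCC (Pro) → CCU (Pro) — synonymous.
Codon 3: AGU (Ser) → AGG (Arg) — missense.
Codon 4: CAA (Gln) → CCA (Pro) — missense.
Codon 5: CAU (His) → CUU (Leu) — missense.
Codon 6: AAG (Lys) → UAG (Stop) — nonsense.
Codon 7: CGC (Arg) → CGG (Arg) — synonymous.
Synonymous: 2 of 7.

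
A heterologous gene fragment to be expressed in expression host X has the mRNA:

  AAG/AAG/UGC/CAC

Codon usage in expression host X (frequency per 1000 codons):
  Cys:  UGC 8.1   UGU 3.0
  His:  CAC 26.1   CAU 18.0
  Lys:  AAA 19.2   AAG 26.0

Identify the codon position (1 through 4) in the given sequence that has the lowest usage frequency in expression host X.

3

Codon 1 AAG (Lys): 26.0 per 1000.
Codon 2 AAG (Lys): 26.0 per 1000.
Codon 3 UGC (Cys): 8.1 per 1000.
Codon 4 CAC (His): 26.1 per 1000.
Lowest frequency is 8.1 at codon 3.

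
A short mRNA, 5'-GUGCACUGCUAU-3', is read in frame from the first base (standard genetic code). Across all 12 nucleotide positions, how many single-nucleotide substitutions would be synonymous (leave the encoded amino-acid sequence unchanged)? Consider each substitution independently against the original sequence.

6

Codon 1 (GUG, Val): 3 synonymous substitutions.
Codon 2 (CAC, His): 1 synonymous substitution.
Codon 3 (UGC, Cys): 1 synonymous substitution.
Codon 4 (UAU, Tyr): 1 synonymous substitution.
Total: 3 + 1 + 1 + 1 = 6.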